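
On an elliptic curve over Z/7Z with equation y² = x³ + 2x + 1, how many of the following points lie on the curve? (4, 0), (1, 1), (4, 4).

(4, 0): 0² ≡ 0, rhs ≡ 3 → off.
(1, 1): 1² ≡ 1, rhs ≡ 4 → off.
(4, 4): 4² ≡ 2, rhs ≡ 3 → off.

0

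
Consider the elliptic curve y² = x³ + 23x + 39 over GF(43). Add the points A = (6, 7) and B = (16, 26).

(13, 27)

(6, 7) + (16, 26). λ = (26 - 7)/(16 - 6) ≡ 19/10 mod 43. 10⁻¹ ≡ 13 (mod 43) since 10·13 = 130 ≡ 1, so λ ≡ 32.
  x = λ² - 6 - 16 = 1024 - 22 ≡ 13; y = λ·(6 - 13) - 7 ≡ 27. → (13, 27)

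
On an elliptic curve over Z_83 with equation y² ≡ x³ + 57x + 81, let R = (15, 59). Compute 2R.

tangent at (15, 59): λ = (3·15² + 57)/(2·59) ≡ 68/35. 35⁻¹ ≡ 19 (mod 83), so λ ≡ 68·19 ≡ 47.
  x = λ² - 15 - 15 = 2209 - 30 ≡ 21; y = λ·(15 - 21) - 59 ≡ 74. → (21, 74)

(21, 74)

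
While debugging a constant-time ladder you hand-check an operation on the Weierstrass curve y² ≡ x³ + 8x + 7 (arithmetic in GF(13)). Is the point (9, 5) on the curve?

y² = 5² ≡ 12; x³ + 8x + 7 = 808 ≡ 2 (mod 13). 12 ≠ 2.

no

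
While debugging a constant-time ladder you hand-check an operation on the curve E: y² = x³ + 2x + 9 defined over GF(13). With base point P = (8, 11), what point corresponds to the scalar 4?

(4, 9)

Repeated addition: build up to 4P.
2P: tangent at (8, 11): λ = (3·8² + 2)/(2·11) ≡ 12/9. 9⁻¹ ≡ 3 (mod 13) since 9·3 = 27 ≡ 1, so λ ≡ 12·3 ≡ 10.
  x = λ² - 8 - 8 = 100 - 16 ≡ 6; y = λ·(8 - 6) - 11 ≡ 9. → (6, 9)
3P: (6, 9) + (8, 11). λ = (11 - 9)/(8 - 6) ≡ 2/2 mod 13. 2⁻¹ ≡ 7 (mod 13), so λ ≡ 1.
  x = λ² - 6 - 8 = 1 - 14 ≡ 0; y = λ·(6 - 0) - 9 ≡ 10. → (0, 10)
4P: (0, 10) + (8, 11). λ = (11 - 10)/(8 - 0) ≡ 1/8 mod 13. 8⁻¹ ≡ 5 (mod 13), so λ ≡ 5.
  x = λ² - 0 - 8 = 25 - 8 ≡ 4; y = λ·(0 - 4) - 10 ≡ 9. → (4, 9)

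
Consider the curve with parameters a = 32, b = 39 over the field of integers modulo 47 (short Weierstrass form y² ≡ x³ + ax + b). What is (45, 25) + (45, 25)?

tangent at (45, 25): λ = (3·45² + 32)/(2·25) ≡ 44/3. 3⁻¹ ≡ 16 (mod 47), so λ ≡ 44·16 ≡ 46.
  x = λ² - 45 - 45 = 2116 - 90 ≡ 5; y = λ·(45 - 5) - 25 ≡ 29. → (5, 29)

(5, 29)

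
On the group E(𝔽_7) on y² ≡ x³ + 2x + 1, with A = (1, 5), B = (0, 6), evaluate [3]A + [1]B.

First 3A:
Repeated addition: build up to 3A.
2A: tangent at (1, 5): λ = (3·1² + 2)/(2·5) ≡ 5/3. 3⁻¹ ≡ 5 (mod 7), so λ ≡ 5·5 ≡ 4.
  x = λ² - 1 - 1 = 16 - 2 ≡ 0; y = λ·(1 - 0) - 5 ≡ 6. → (0, 6)
3A: (0, 6) + (1, 5). λ = (5 - 6)/(1 - 0) ≡ 6/1 mod 7. 1⁻¹ ≡ 1 (mod 7) since 1·1 = 1 ≡ 1, so λ ≡ 6.
  x = λ² - 0 - 1 = 36 - 1 ≡ 0; y = λ·(0 - 0) - 6 ≡ 1. → (0, 1)
3A = (0, 1).
Finally 3A + B:
(0, 1) + (0, 6): same x and y₁ ≡ -y₂, so the sum is O.

O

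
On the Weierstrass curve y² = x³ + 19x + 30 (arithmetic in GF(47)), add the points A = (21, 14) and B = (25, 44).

(21, 14) + (25, 44). λ = (44 - 14)/(25 - 21) ≡ 30/4 mod 47. 4⁻¹ ≡ 12 (mod 47), so λ ≡ 31.
  x = λ² - 21 - 25 = 961 - 46 ≡ 22; y = λ·(21 - 22) - 14 ≡ 2. → (22, 2)

(22, 2)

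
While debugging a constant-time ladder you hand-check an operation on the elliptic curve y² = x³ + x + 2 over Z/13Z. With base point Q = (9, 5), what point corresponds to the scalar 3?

Repeated addition: build up to 3Q.
2Q: tangent at (9, 5): λ = (3·9² + 1)/(2·5) ≡ 10/10. 10⁻¹ ≡ 4 (mod 13), so λ ≡ 10·4 ≡ 1.
  x = λ² - 9 - 9 = 1 - 18 ≡ 9; y = λ·(9 - 9) - 5 ≡ 8. → (9, 8)
3Q: (9, 8) + (9, 5): same x and y₁ ≡ -y₂, so the sum is ∞.

O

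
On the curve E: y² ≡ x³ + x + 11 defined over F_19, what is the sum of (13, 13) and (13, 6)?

O

The two points share x = 13 and their y-coordinates satisfy 13 + 6 ≡ 0 (mod 19), so they are inverses. Their sum is O.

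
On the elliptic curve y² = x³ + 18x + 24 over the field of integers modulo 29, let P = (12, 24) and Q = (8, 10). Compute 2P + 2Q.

(7, 0)

First 2P:
Repeated addition: build up to 2P.
2P: tangent at (12, 24): λ = (3·12² + 18)/(2·24) ≡ 15/19. 19⁻¹ ≡ 26 (mod 29) since 19·26 = 494 ≡ 1, so λ ≡ 15·26 ≡ 13.
  x = λ² - 12 - 12 = 169 - 24 ≡ 0; y = λ·(12 - 0) - 24 ≡ 16. → (0, 16)
2P = (0, 16).
Next 2Q:
Repeated addition: build up to 2Q.
2Q: tangent at (8, 10): λ = (3·8² + 18)/(2·10) ≡ 7/20. 20⁻¹ ≡ 16 (mod 29), so λ ≡ 7·16 ≡ 25.
  x = λ² - 8 - 8 = 625 - 16 ≡ 0; y = λ·(8 - 0) - 10 ≡ 16. → (0, 16)
2Q = (0, 16).
Finally 2P + 2Q:
tangent at (0, 16): λ = (3·0² + 18)/(2·16) ≡ 18/3. 3⁻¹ ≡ 10 (mod 29), so λ ≡ 18·10 ≡ 6.
  x = λ² - 0 - 0 = 36 - 0 ≡ 7; y = λ·(0 - 7) - 16 ≡ 0. → (7, 0)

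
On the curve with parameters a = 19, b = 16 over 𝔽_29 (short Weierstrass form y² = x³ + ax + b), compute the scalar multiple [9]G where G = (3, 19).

Double-and-add on 9 = (1001)₂. Start with G = (3, 19) for the leading 1-bit.
double: tangent at (3, 19): λ = (3·3² + 19)/(2·19) ≡ 17/9. 9⁻¹ ≡ 13 (mod 29), so λ ≡ 17·13 ≡ 18.
  x = λ² - 3 - 3 = 324 - 6 ≡ 28; y = λ·(3 - 28) - 19 ≡ 24. → (28, 24)
double: tangent at (28, 24): λ = (3·28² + 19)/(2·24) ≡ 22/19. 19⁻¹ ≡ 26 (mod 29), so λ ≡ 22·26 ≡ 21.
  x = λ² - 28 - 28 = 441 - 56 ≡ 8; y = λ·(28 - 8) - 24 ≡ 19. → (8, 19)
double: tangent at (8, 19): λ = (3·8² + 19)/(2·19) ≡ 8/9. 9⁻¹ ≡ 13 (mod 29), so λ ≡ 8·13 ≡ 17.
  x = λ² - 8 - 8 = 289 - 16 ≡ 12; y = λ·(8 - 12) - 19 ≡ 0. → (12, 0)
add G: (12, 0) + (3, 19). λ = (19 - 0)/(3 - 12) ≡ 19/20 mod 29. 20⁻¹ ≡ 16 (mod 29), so λ ≡ 14.
  x = λ² - 12 - 3 = 196 - 15 ≡ 7; y = λ·(12 - 7) - 0 ≡ 12. → (7, 12)

(7, 12)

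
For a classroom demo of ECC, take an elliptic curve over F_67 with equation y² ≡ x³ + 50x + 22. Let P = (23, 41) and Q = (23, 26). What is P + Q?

O

The two points share x = 23 and their y-coordinates satisfy 41 + 26 ≡ 0 (mod 67), so they are inverses. Their sum is ∞.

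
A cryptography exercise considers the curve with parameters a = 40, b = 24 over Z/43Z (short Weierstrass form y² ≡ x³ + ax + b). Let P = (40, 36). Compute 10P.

Repeated addition: build up to 10P.
2P: tangent at (40, 36): λ = (3·40² + 40)/(2·36) ≡ 24/29. 29⁻¹ ≡ 3 (mod 43) since 29·3 = 87 ≡ 1, so λ ≡ 24·3 ≡ 29.
  x = λ² - 40 - 40 = 841 - 80 ≡ 30; y = λ·(40 - 30) - 36 ≡ 39. → (30, 39)
3P: (30, 39) + (40, 36). λ = (36 - 39)/(40 - 30) ≡ 40/10 mod 43. 10⁻¹ ≡ 13 (mod 43), so λ ≡ 4.
  x = λ² - 30 - 40 = 16 - 70 ≡ 32; y = λ·(30 - 32) - 39 ≡ 39. → (32, 39)
4P: (32, 39) + (40, 36). λ = (36 - 39)/(40 - 32) ≡ 40/8 mod 43. 8⁻¹ ≡ 27 (mod 43), so λ ≡ 5.
  x = λ² - 32 - 40 = 25 - 72 ≡ 39; y = λ·(32 - 39) - 39 ≡ 12. → (39, 12)
5P: (39, 12) + (40, 36). λ = (36 - 12)/(40 - 39) ≡ 24/1 mod 43. 1⁻¹ ≡ 1 (mod 43), so λ ≡ 24.
  x = λ² - 39 - 40 = 576 - 79 ≡ 24; y = λ·(39 - 24) - 12 ≡ 4. → (24, 4)
6P: (24, 4) + (40, 36). λ = (36 - 4)/(40 - 24) ≡ 32/16 mod 43. 16⁻¹ ≡ 35 (mod 43), so λ ≡ 2.
  x = λ² - 24 - 40 = 4 - 64 ≡ 26; y = λ·(24 - 26) - 4 ≡ 35. → (26, 35)
7P: (26, 35) + (40, 36). λ = (36 - 35)/(40 - 26) ≡ 1/14 mod 43. 14⁻¹ ≡ 40 (mod 43), so λ ≡ 40.
  x = λ² - 26 - 40 = 1600 - 66 ≡ 29; y = λ·(26 - 29) - 35 ≡ 17. → (29, 17)
8P: (29, 17) + (40, 36). λ = (36 - 17)/(40 - 29) ≡ 19/11 mod 43. 11⁻¹ ≡ 4 (mod 43) since 11·4 = 44 ≡ 1, so λ ≡ 33.
  x = λ² - 29 - 40 = 1089 - 69 ≡ 31; y = λ·(29 - 31) - 17 ≡ 3. → (31, 3)
9P: (31, 3) + (40, 36). λ = (36 - 3)/(40 - 31) ≡ 33/9 mod 43. 9⁻¹ ≡ 24 (mod 43) since 9·24 = 216 ≡ 1, so λ ≡ 18.
  x = λ² - 31 - 40 = 324 - 71 ≡ 38; y = λ·(31 - 38) - 3 ≡ 0. → (38, 0)
10P: (38, 0) + (40, 36). λ = (36 - 0)/(40 - 38) ≡ 36/2 mod 43. 2⁻¹ ≡ 22 (mod 43) since 2·22 = 44 ≡ 1, so λ ≡ 18.
  x = λ² - 38 - 40 = 324 - 78 ≡ 31; y = λ·(38 - 31) - 0 ≡ 40. → (31, 40)

(31, 40)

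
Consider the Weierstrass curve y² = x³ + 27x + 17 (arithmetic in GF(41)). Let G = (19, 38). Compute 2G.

(34, 31)

tangent at (19, 38): λ = (3·19² + 27)/(2·38) ≡ 3/35. 35⁻¹ ≡ 34 (mod 41) since 35·34 = 1190 ≡ 1, so λ ≡ 3·34 ≡ 20.
  x = λ² - 19 - 19 = 400 - 38 ≡ 34; y = λ·(19 - 34) - 38 ≡ 31. → (34, 31)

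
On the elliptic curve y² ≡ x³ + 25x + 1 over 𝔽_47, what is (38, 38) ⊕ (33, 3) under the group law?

(38, 38) + (33, 3). λ = (3 - 38)/(33 - 38) ≡ 12/42 mod 47. 42⁻¹ ≡ 28 (mod 47) since 42·28 = 1176 ≡ 1, so λ ≡ 7.
  x = λ² - 38 - 33 = 49 - 71 ≡ 25; y = λ·(38 - 25) - 38 ≡ 6. → (25, 6)

(25, 6)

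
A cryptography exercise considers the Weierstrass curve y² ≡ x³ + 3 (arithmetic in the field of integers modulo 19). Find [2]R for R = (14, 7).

(7, 2)

tangent at (14, 7): λ = (3·14² + 0)/(2·7) ≡ 18/14. 14⁻¹ ≡ 15 (mod 19), so λ ≡ 18·15 ≡ 4.
  x = λ² - 14 - 14 = 16 - 28 ≡ 7; y = λ·(14 - 7) - 7 ≡ 2. → (7, 2)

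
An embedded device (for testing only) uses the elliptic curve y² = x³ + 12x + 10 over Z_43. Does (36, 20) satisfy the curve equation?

yes

y² = 20² ≡ 13; x³ + 12x + 10 = 47098 ≡ 13 (mod 43). 13 = 13.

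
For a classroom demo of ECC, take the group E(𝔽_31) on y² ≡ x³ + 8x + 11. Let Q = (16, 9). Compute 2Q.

tangent at (16, 9): λ = (3·16² + 8)/(2·9) ≡ 1/18. 18⁻¹ ≡ 19 (mod 31) since 18·19 = 342 ≡ 1, so λ ≡ 1·19 ≡ 19.
  x = λ² - 16 - 16 = 361 - 32 ≡ 19; y = λ·(16 - 19) - 9 ≡ 27. → (19, 27)

(19, 27)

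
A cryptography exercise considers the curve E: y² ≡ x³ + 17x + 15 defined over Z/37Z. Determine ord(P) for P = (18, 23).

12

2P: tangent at (18, 23): λ = (3·18² + 17)/(2·23) ≡ 27/9. 9⁻¹ ≡ 33 (mod 37) since 9·33 = 297 ≡ 1, so λ ≡ 27·33 ≡ 3.
  x = λ² - 18 - 18 = 9 - 36 ≡ 10; y = λ·(18 - 10) - 23 ≡ 1. → (10, 1)
3P: (10, 1) + (18, 23). λ = (23 - 1)/(18 - 10) ≡ 22/8 mod 37. 8⁻¹ ≡ 14 (mod 37), so λ ≡ 12.
  x = λ² - 10 - 18 = 144 - 28 ≡ 5; y = λ·(10 - 5) - 1 ≡ 22. → (5, 22)
4P: (5, 22) + (18, 23). λ = (23 - 22)/(18 - 5) ≡ 1/13 mod 37. 13⁻¹ ≡ 20 (mod 37) since 13·20 = 260 ≡ 1, so λ ≡ 20.
  x = λ² - 5 - 18 = 400 - 23 ≡ 7; y = λ·(5 - 7) - 22 ≡ 12. → (7, 12)
5P: (7, 12) + (18, 23). λ = (23 - 12)/(18 - 7) ≡ 11/11 mod 37. 11⁻¹ ≡ 27 (mod 37) since 11·27 = 297 ≡ 1, so λ ≡ 1.
  x = λ² - 7 - 18 = 1 - 25 ≡ 13; y = λ·(7 - 13) - 12 ≡ 19. → (13, 19)
6P: (13, 19) + (18, 23). λ = (23 - 19)/(18 - 13) ≡ 4/5 mod 37. 5⁻¹ ≡ 15 (mod 37), so λ ≡ 23.
  x = λ² - 13 - 18 = 529 - 31 ≡ 17; y = λ·(13 - 17) - 19 ≡ 0. → (17, 0)
7P: (17, 0) + (18, 23). λ = (23 - 0)/(18 - 17) ≡ 23/1 mod 37. 1⁻¹ ≡ 1 (mod 37), so λ ≡ 23.
  x = λ² - 17 - 18 = 529 - 35 ≡ 13; y = λ·(17 - 13) - 0 ≡ 18. → (13, 18)
8P: (13, 18) + (18, 23). λ = (23 - 18)/(18 - 13) ≡ 5/5 mod 37. 5⁻¹ ≡ 15 (mod 37), so λ ≡ 1.
  x = λ² - 13 - 18 = 1 - 31 ≡ 7; y = λ·(13 - 7) - 18 ≡ 25. → (7, 25)
9P: (7, 25) + (18, 23). λ = (23 - 25)/(18 - 7) ≡ 35/11 mod 37. 11⁻¹ ≡ 27 (mod 37), so λ ≡ 20.
  x = λ² - 7 - 18 = 400 - 25 ≡ 5; y = λ·(7 - 5) - 25 ≡ 15. → (5, 15)
10P: (5, 15) + (18, 23). λ = (23 - 15)/(18 - 5) ≡ 8/13 mod 37. 13⁻¹ ≡ 20 (mod 37), so λ ≡ 12.
  x = λ² - 5 - 18 = 144 - 23 ≡ 10; y = λ·(5 - 10) - 15 ≡ 36. → (10, 36)
11P: (10, 36) + (18, 23). λ = (23 - 36)/(18 - 10) ≡ 24/8 mod 37. 8⁻¹ ≡ 14 (mod 37), so λ ≡ 3.
  x = λ² - 10 - 18 = 9 - 28 ≡ 18; y = λ·(10 - 18) - 36 ≡ 14. → (18, 14)
12P: (18, 14) + (18, 23): same x and y₁ ≡ -y₂, so the sum is 𝒪.
12P = 𝒪, so the order is 12.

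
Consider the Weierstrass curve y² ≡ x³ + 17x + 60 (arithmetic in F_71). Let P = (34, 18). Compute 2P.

tangent at (34, 18): λ = (3·34² + 17)/(2·18) ≡ 6/36. 36⁻¹ ≡ 2 (mod 71), so λ ≡ 6·2 ≡ 12.
  x = λ² - 34 - 34 = 144 - 68 ≡ 5; y = λ·(34 - 5) - 18 ≡ 46. → (5, 46)

(5, 46)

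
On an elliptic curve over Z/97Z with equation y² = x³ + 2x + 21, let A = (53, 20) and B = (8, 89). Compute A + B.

(53, 20) + (8, 89). λ = (89 - 20)/(8 - 53) ≡ 69/52 mod 97. 52⁻¹ ≡ 28 (mod 97) since 52·28 = 1456 ≡ 1, so λ ≡ 89.
  x = λ² - 53 - 8 = 7921 - 61 ≡ 3; y = λ·(53 - 3) - 20 ≡ 65. → (3, 65)

(3, 65)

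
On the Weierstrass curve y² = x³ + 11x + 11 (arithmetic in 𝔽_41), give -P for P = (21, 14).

(21, 27)

-(21, 14) = (21, -14 mod 41) = (21, 27).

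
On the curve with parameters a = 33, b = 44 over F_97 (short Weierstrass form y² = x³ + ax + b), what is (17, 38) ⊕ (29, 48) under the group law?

(49, 0)

(17, 38) + (29, 48). λ = (48 - 38)/(29 - 17) ≡ 10/12 mod 97. 12⁻¹ ≡ 89 (mod 97), so λ ≡ 17.
  x = λ² - 17 - 29 = 289 - 46 ≡ 49; y = λ·(17 - 49) - 38 ≡ 0. → (49, 0)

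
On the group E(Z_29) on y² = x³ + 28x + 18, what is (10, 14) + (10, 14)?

tangent at (10, 14): λ = (3·10² + 28)/(2·14) ≡ 9/28. 28⁻¹ ≡ 28 (mod 29) since 28·28 = 784 ≡ 1, so λ ≡ 9·28 ≡ 20.
  x = λ² - 10 - 10 = 400 - 20 ≡ 3; y = λ·(10 - 3) - 14 ≡ 10. → (3, 10)

(3, 10)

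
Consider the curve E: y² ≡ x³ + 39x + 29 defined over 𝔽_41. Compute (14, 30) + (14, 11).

O

The two points share x = 14 and their y-coordinates satisfy 30 + 11 ≡ 0 (mod 41), so they are inverses. Their sum is the point at infinity.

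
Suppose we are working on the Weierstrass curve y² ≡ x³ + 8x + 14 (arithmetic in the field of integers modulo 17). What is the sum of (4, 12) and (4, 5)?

The two points share x = 4 and their y-coordinates satisfy 12 + 5 ≡ 0 (mod 17), so they are inverses. Their sum is O.

O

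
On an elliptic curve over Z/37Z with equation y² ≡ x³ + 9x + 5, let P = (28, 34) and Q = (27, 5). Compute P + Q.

(9, 36)

(28, 34) + (27, 5). λ = (5 - 34)/(27 - 28) ≡ 8/36 mod 37. 36⁻¹ ≡ 36 (mod 37), so λ ≡ 29.
  x = λ² - 28 - 27 = 841 - 55 ≡ 9; y = λ·(28 - 9) - 34 ≡ 36. → (9, 36)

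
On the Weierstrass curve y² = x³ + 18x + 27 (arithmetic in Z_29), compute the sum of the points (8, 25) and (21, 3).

(8, 25) + (21, 3). λ = (3 - 25)/(21 - 8) ≡ 7/13 mod 29. 13⁻¹ ≡ 9 (mod 29), so λ ≡ 5.
  x = λ² - 8 - 21 = 25 - 29 ≡ 25; y = λ·(8 - 25) - 25 ≡ 6. → (25, 6)

(25, 6)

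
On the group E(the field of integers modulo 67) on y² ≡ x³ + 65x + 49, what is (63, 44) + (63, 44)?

tangent at (63, 44): λ = (3·63² + 65)/(2·44) ≡ 46/21. 21⁻¹ ≡ 16 (mod 67), so λ ≡ 46·16 ≡ 66.
  x = λ² - 63 - 63 = 4356 - 126 ≡ 9; y = λ·(63 - 9) - 44 ≡ 36. → (9, 36)

(9, 36)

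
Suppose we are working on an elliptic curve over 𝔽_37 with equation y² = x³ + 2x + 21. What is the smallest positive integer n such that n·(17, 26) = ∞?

7

2P: tangent at (17, 26): λ = (3·17² + 2)/(2·26) ≡ 18/15. 15⁻¹ ≡ 5 (mod 37) since 15·5 = 75 ≡ 1, so λ ≡ 18·5 ≡ 16.
  x = λ² - 17 - 17 = 256 - 34 ≡ 0; y = λ·(17 - 0) - 26 ≡ 24. → (0, 24)
3P: (0, 24) + (17, 26). λ = (26 - 24)/(17 - 0) ≡ 2/17 mod 37. 17⁻¹ ≡ 24 (mod 37), so λ ≡ 11.
  x = λ² - 0 - 17 = 121 - 17 ≡ 30; y = λ·(0 - 30) - 24 ≡ 16. → (30, 16)
4P: (30, 16) + (17, 26). λ = (26 - 16)/(17 - 30) ≡ 10/24 mod 37. 24⁻¹ ≡ 17 (mod 37), so λ ≡ 22.
  x = λ² - 30 - 17 = 484 - 47 ≡ 30; y = λ·(30 - 30) - 16 ≡ 21. → (30, 21)
5P: (30, 21) + (17, 26). λ = (26 - 21)/(17 - 30) ≡ 5/24 mod 37. 24⁻¹ ≡ 17 (mod 37) since 24·17 = 408 ≡ 1, so λ ≡ 11.
  x = λ² - 30 - 17 = 121 - 47 ≡ 0; y = λ·(30 - 0) - 21 ≡ 13. → (0, 13)
6P: (0, 13) + (17, 26). λ = (26 - 13)/(17 - 0) ≡ 13/17 mod 37. 17⁻¹ ≡ 24 (mod 37) since 17·24 = 408 ≡ 1, so λ ≡ 16.
  x = λ² - 0 - 17 = 256 - 17 ≡ 17; y = λ·(0 - 17) - 13 ≡ 11. → (17, 11)
7P: (17, 11) + (17, 26): same x and y₁ ≡ -y₂, so the sum is ∞.
7P = ∞, so the order is 7.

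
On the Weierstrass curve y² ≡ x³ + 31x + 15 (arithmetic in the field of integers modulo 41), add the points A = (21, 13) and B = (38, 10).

(21, 13) + (38, 10). λ = (10 - 13)/(38 - 21) ≡ 38/17 mod 41. 17⁻¹ ≡ 29 (mod 41) since 17·29 = 493 ≡ 1, so λ ≡ 36.
  x = λ² - 21 - 38 = 1296 - 59 ≡ 7; y = λ·(21 - 7) - 13 ≡ 40. → (7, 40)

(7, 40)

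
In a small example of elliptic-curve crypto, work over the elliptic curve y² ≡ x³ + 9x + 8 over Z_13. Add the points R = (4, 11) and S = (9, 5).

(3, 6)

(4, 11) + (9, 5). λ = (5 - 11)/(9 - 4) ≡ 7/5 mod 13. 5⁻¹ ≡ 8 (mod 13), so λ ≡ 4.
  x = λ² - 4 - 9 = 16 - 13 ≡ 3; y = λ·(4 - 3) - 11 ≡ 6. → (3, 6)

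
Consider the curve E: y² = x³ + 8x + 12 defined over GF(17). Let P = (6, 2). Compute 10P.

Double-and-add on 10 = (1010)₂. Start with P = (6, 2) for the leading 1-bit.
double: tangent at (6, 2): λ = (3·6² + 8)/(2·2) ≡ 14/4. 4⁻¹ ≡ 13 (mod 17), so λ ≡ 14·13 ≡ 12.
  x = λ² - 6 - 6 = 144 - 12 ≡ 13; y = λ·(6 - 13) - 2 ≡ 16. → (13, 16)
double: tangent at (13, 16): λ = (3·13² + 8)/(2·16) ≡ 5/15. 15⁻¹ ≡ 8 (mod 17), so λ ≡ 5·8 ≡ 6.
  x = λ² - 13 - 13 = 36 - 26 ≡ 10; y = λ·(13 - 10) - 16 ≡ 2. → (10, 2)
add P: (10, 2) + (6, 2). λ = (2 - 2)/(6 - 10) ≡ 0/13 mod 17. 13⁻¹ ≡ 4 (mod 17), so λ ≡ 0.
  x = λ² - 10 - 6 = 0 - 16 ≡ 1; y = λ·(10 - 1) - 2 ≡ 15. → (1, 15)
double: tangent at (1, 15): λ = (3·1² + 8)/(2·15) ≡ 11/13. 13⁻¹ ≡ 4 (mod 17), so λ ≡ 11·4 ≡ 10.
  x = λ² - 1 - 1 = 100 - 2 ≡ 13; y = λ·(1 - 13) - 15 ≡ 1. → (13, 1)

(13, 1)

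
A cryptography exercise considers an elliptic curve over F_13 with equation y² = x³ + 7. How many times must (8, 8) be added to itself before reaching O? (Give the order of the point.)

2P: tangent at (8, 8): λ = (3·8² + 0)/(2·8) ≡ 10/3. 3⁻¹ ≡ 9 (mod 13) since 3·9 = 27 ≡ 1, so λ ≡ 10·9 ≡ 12.
  x = λ² - 8 - 8 = 144 - 16 ≡ 11; y = λ·(8 - 11) - 8 ≡ 8. → (11, 8)
3P: (11, 8) + (8, 8). λ = (8 - 8)/(8 - 11) ≡ 0/10 mod 13. 10⁻¹ ≡ 4 (mod 13), so λ ≡ 0.
  x = λ² - 11 - 8 = 0 - 19 ≡ 7; y = λ·(11 - 7) - 8 ≡ 5. → (7, 5)
4P: (7, 5) + (8, 8). λ = (8 - 5)/(8 - 7) ≡ 3/1 mod 13. 1⁻¹ ≡ 1 (mod 13), so λ ≡ 3.
  x = λ² - 7 - 8 = 9 - 15 ≡ 7; y = λ·(7 - 7) - 5 ≡ 8. → (7, 8)
5P: (7, 8) + (8, 8). λ = (8 - 8)/(8 - 7) ≡ 0/1 mod 13. 1⁻¹ ≡ 1 (mod 13), so λ ≡ 0.
  x = λ² - 7 - 8 = 0 - 15 ≡ 11; y = λ·(7 - 11) - 8 ≡ 5. → (11, 5)
6P: (11, 5) + (8, 8). λ = (8 - 5)/(8 - 11) ≡ 3/10 mod 13. 10⁻¹ ≡ 4 (mod 13), so λ ≡ 12.
  x = λ² - 11 - 8 = 144 - 19 ≡ 8; y = λ·(11 - 8) - 5 ≡ 5. → (8, 5)
7P: (8, 5) + (8, 8): same x and y₁ ≡ -y₂, so the sum is O.
7P = O, so the order is 7.

7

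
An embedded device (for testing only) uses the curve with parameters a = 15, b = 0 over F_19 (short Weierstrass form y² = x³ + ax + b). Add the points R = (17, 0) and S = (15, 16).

(17, 0) + (15, 16). λ = (16 - 0)/(15 - 17) ≡ 16/17 mod 19. 17⁻¹ ≡ 9 (mod 19), so λ ≡ 11.
  x = λ² - 17 - 15 = 121 - 32 ≡ 13; y = λ·(17 - 13) - 0 ≡ 6. → (13, 6)

(13, 6)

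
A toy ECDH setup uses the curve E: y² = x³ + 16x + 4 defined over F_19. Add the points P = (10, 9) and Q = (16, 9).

(12, 10)

(10, 9) + (16, 9). λ = (9 - 9)/(16 - 10) ≡ 0/6 mod 19. 6⁻¹ ≡ 16 (mod 19) since 6·16 = 96 ≡ 1, so λ ≡ 0.
  x = λ² - 10 - 16 = 0 - 26 ≡ 12; y = λ·(10 - 12) - 9 ≡ 10. → (12, 10)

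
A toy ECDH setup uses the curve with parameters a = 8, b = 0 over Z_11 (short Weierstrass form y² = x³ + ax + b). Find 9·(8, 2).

Write Q = (8, 2).
Repeated addition: build up to 9Q.
2Q: tangent at (8, 2): λ = (3·8² + 8)/(2·2) ≡ 2/4. 4⁻¹ ≡ 3 (mod 11) since 4·3 = 12 ≡ 1, so λ ≡ 2·3 ≡ 6.
  x = λ² - 8 - 8 = 36 - 16 ≡ 9; y = λ·(8 - 9) - 2 ≡ 3. → (9, 3)
3Q: (9, 3) + (8, 2). λ = (2 - 3)/(8 - 9) ≡ 10/10 mod 11. 10⁻¹ ≡ 10 (mod 11), so λ ≡ 1.
  x = λ² - 9 - 8 = 1 - 17 ≡ 6; y = λ·(9 - 6) - 3 ≡ 0. → (6, 0)
4Q: (6, 0) + (8, 2). λ = (2 - 0)/(8 - 6) ≡ 2/2 mod 11. 2⁻¹ ≡ 6 (mod 11) since 2·6 = 12 ≡ 1, so λ ≡ 1.
  x = λ² - 6 - 8 = 1 - 14 ≡ 9; y = λ·(6 - 9) - 0 ≡ 8. → (9, 8)
5Q: (9, 8) + (8, 2). λ = (2 - 8)/(8 - 9) ≡ 5/10 mod 11. 10⁻¹ ≡ 10 (mod 11) since 10·10 = 100 ≡ 1, so λ ≡ 6.
  x = λ² - 9 - 8 = 36 - 17 ≡ 8; y = λ·(9 - 8) - 8 ≡ 9. → (8, 9)
6Q: (8, 9) + (8, 2): same x and y₁ ≡ -y₂, so the sum is O.
7Q: O + (8, 2) = (8, 2) (identity).
8Q: tangent at (8, 2): λ = (3·8² + 8)/(2·2) ≡ 2/4. 4⁻¹ ≡ 3 (mod 11) since 4·3 = 12 ≡ 1, so λ ≡ 2·3 ≡ 6.
  x = λ² - 8 - 8 = 36 - 16 ≡ 9; y = λ·(8 - 9) - 2 ≡ 3. → (9, 3)
9Q: (9, 3) + (8, 2). λ = (2 - 3)/(8 - 9) ≡ 10/10 mod 11. 10⁻¹ ≡ 10 (mod 11), so λ ≡ 1.
  x = λ² - 9 - 8 = 1 - 17 ≡ 6; y = λ·(9 - 6) - 3 ≡ 0. → (6, 0)

(6, 0)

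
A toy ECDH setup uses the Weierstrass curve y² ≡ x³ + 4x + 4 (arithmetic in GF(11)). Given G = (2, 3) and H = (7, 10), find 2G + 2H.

First 2G:
Repeated addition: build up to 2G.
2G: tangent at (2, 3): λ = (3·2² + 4)/(2·3) ≡ 5/6. 6⁻¹ ≡ 2 (mod 11), so λ ≡ 5·2 ≡ 10.
  x = λ² - 2 - 2 = 100 - 4 ≡ 8; y = λ·(2 - 8) - 3 ≡ 3. → (8, 3)
2G = (8, 3).
Next 2H:
Repeated addition: build up to 2H.
2H: tangent at (7, 10): λ = (3·7² + 4)/(2·10) ≡ 8/9. 9⁻¹ ≡ 5 (mod 11), so λ ≡ 8·5 ≡ 7.
  x = λ² - 7 - 7 = 49 - 14 ≡ 2; y = λ·(7 - 2) - 10 ≡ 3. → (2, 3)
2H = (2, 3).
Finally 2G + 2H:
(8, 3) + (2, 3). λ = (3 - 3)/(2 - 8) ≡ 0/5 mod 11. 5⁻¹ ≡ 9 (mod 11), so λ ≡ 0.
  x = λ² - 8 - 2 = 0 - 10 ≡ 1; y = λ·(8 - 1) - 3 ≡ 8. → (1, 8)

(1, 8)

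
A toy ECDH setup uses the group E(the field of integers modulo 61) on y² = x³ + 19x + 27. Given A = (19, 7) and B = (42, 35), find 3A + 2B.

(22, 33)

First 3A:
Repeated addition: build up to 3A.
2A: tangent at (19, 7): λ = (3·19² + 19)/(2·7) ≡ 4/14. 14⁻¹ ≡ 48 (mod 61) since 14·48 = 672 ≡ 1, so λ ≡ 4·48 ≡ 9.
  x = λ² - 19 - 19 = 81 - 38 ≡ 43; y = λ·(19 - 43) - 7 ≡ 21. → (43, 21)
3A: (43, 21) + (19, 7). λ = (7 - 21)/(19 - 43) ≡ 47/37 mod 61. 37⁻¹ ≡ 33 (mod 61), so λ ≡ 26.
  x = λ² - 43 - 19 = 676 - 62 ≡ 4; y = λ·(43 - 4) - 21 ≡ 17. → (4, 17)
3A = (4, 17).
Next 2B:
Repeated addition: build up to 2B.
2B: tangent at (42, 35): λ = (3·42² + 19)/(2·35) ≡ 4/9. 9⁻¹ ≡ 34 (mod 61), so λ ≡ 4·34 ≡ 14.
  x = λ² - 42 - 42 = 196 - 84 ≡ 51; y = λ·(42 - 51) - 35 ≡ 22. → (51, 22)
2B = (51, 22).
Finally 3A + 2B:
(4, 17) + (51, 22). λ = (22 - 17)/(51 - 4) ≡ 5/47 mod 61. 47⁻¹ ≡ 13 (mod 61) since 47·13 = 611 ≡ 1, so λ ≡ 4.
  x = λ² - 4 - 51 = 16 - 55 ≡ 22; y = λ·(4 - 22) - 17 ≡ 33. → (22, 33)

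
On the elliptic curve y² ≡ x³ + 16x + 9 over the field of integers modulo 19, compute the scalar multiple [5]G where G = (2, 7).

(13, 1)

Repeated addition: build up to 5G.
2G: tangent at (2, 7): λ = (3·2² + 16)/(2·7) ≡ 9/14. 14⁻¹ ≡ 15 (mod 19) since 14·15 = 210 ≡ 1, so λ ≡ 9·15 ≡ 2.
  x = λ² - 2 - 2 = 4 - 4 ≡ 0; y = λ·(2 - 0) - 7 ≡ 16. → (0, 16)
3G: (0, 16) + (2, 7). λ = (7 - 16)/(2 - 0) ≡ 10/2 mod 19. 2⁻¹ ≡ 10 (mod 19), so λ ≡ 5.
  x = λ² - 0 - 2 = 25 - 2 ≡ 4; y = λ·(0 - 4) - 16 ≡ 2. → (4, 2)
4G: (4, 2) + (2, 7). λ = (7 - 2)/(2 - 4) ≡ 5/17 mod 19. 17⁻¹ ≡ 9 (mod 19) since 17·9 = 153 ≡ 1, so λ ≡ 7.
  x = λ² - 4 - 2 = 49 - 6 ≡ 5; y = λ·(4 - 5) - 2 ≡ 10. → (5, 10)
5G: (5, 10) + (2, 7). λ = (7 - 10)/(2 - 5) ≡ 16/16 mod 19. 16⁻¹ ≡ 6 (mod 19) since 16·6 = 96 ≡ 1, so λ ≡ 1.
  x = λ² - 5 - 2 = 1 - 7 ≡ 13; y = λ·(5 - 13) - 10 ≡ 1. → (13, 1)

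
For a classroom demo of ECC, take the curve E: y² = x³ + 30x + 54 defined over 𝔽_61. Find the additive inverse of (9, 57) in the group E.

-(9, 57) = (9, -57 mod 61) = (9, 4).

(9, 4)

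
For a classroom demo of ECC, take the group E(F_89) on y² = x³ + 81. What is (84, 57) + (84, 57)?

tangent at (84, 57): λ = (3·84² + 0)/(2·57) ≡ 75/25. 25⁻¹ ≡ 57 (mod 89) since 25·57 = 1425 ≡ 1, so λ ≡ 75·57 ≡ 3.
  x = λ² - 84 - 84 = 9 - 168 ≡ 19; y = λ·(84 - 19) - 57 ≡ 49. → (19, 49)

(19, 49)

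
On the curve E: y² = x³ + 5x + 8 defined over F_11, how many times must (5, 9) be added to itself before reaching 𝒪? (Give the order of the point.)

3

2P: tangent at (5, 9): λ = (3·5² + 5)/(2·9) ≡ 3/7. 7⁻¹ ≡ 8 (mod 11), so λ ≡ 3·8 ≡ 2.
  x = λ² - 5 - 5 = 4 - 10 ≡ 5; y = λ·(5 - 5) - 9 ≡ 2. → (5, 2)
3P: (5, 2) + (5, 9): same x and y₁ ≡ -y₂, so the sum is 𝒪.
3P = 𝒪, so the order is 3.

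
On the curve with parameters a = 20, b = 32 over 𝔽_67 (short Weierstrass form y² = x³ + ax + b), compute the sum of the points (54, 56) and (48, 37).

(29, 12)

(54, 56) + (48, 37). λ = (37 - 56)/(48 - 54) ≡ 48/61 mod 67. 61⁻¹ ≡ 11 (mod 67) since 61·11 = 671 ≡ 1, so λ ≡ 59.
  x = λ² - 54 - 48 = 3481 - 102 ≡ 29; y = λ·(54 - 29) - 56 ≡ 12. → (29, 12)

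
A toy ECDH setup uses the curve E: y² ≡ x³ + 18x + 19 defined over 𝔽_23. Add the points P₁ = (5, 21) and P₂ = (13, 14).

(5, 21) + (13, 14). λ = (14 - 21)/(13 - 5) ≡ 16/8 mod 23. 8⁻¹ ≡ 3 (mod 23) since 8·3 = 24 ≡ 1, so λ ≡ 2.
  x = λ² - 5 - 13 = 4 - 18 ≡ 9; y = λ·(5 - 9) - 21 ≡ 17. → (9, 17)

(9, 17)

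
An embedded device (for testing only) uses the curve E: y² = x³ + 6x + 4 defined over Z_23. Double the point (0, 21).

(8, 14)

tangent at (0, 21): λ = (3·0² + 6)/(2·21) ≡ 6/19. 19⁻¹ ≡ 17 (mod 23), so λ ≡ 6·17 ≡ 10.
  x = λ² - 0 - 0 = 100 - 0 ≡ 8; y = λ·(0 - 8) - 21 ≡ 14. → (8, 14)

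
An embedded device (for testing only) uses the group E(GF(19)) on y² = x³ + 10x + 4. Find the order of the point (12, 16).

2P: tangent at (12, 16): λ = (3·12² + 10)/(2·16) ≡ 5/13. 13⁻¹ ≡ 3 (mod 19) since 13·3 = 39 ≡ 1, so λ ≡ 5·3 ≡ 15.
  x = λ² - 12 - 12 = 225 - 24 ≡ 11; y = λ·(12 - 11) - 16 ≡ 18. → (11, 18)
3P: (11, 18) + (12, 16). λ = (16 - 18)/(12 - 11) ≡ 17/1 mod 19. 1⁻¹ ≡ 1 (mod 19) since 1·1 = 1 ≡ 1, so λ ≡ 17.
  x = λ² - 11 - 12 = 289 - 23 ≡ 0; y = λ·(11 - 0) - 18 ≡ 17. → (0, 17)
4P: (0, 17) + (12, 16). λ = (16 - 17)/(12 - 0) ≡ 18/12 mod 19. 12⁻¹ ≡ 8 (mod 19) since 12·8 = 96 ≡ 1, so λ ≡ 11.
  x = λ² - 0 - 12 = 121 - 12 ≡ 14; y = λ·(0 - 14) - 17 ≡ 0. → (14, 0)
5P: (14, 0) + (12, 16). λ = (16 - 0)/(12 - 14) ≡ 16/17 mod 19. 17⁻¹ ≡ 9 (mod 19) since 17·9 = 153 ≡ 1, so λ ≡ 11.
  x = λ² - 14 - 12 = 121 - 26 ≡ 0; y = λ·(14 - 0) - 0 ≡ 2. → (0, 2)
6P: (0, 2) + (12, 16). λ = (16 - 2)/(12 - 0) ≡ 14/12 mod 19. 12⁻¹ ≡ 8 (mod 19), so λ ≡ 17.
  x = λ² - 0 - 12 = 289 - 12 ≡ 11; y = λ·(0 - 11) - 2 ≡ 1. → (11, 1)
7P: (11, 1) + (12, 16). λ = (16 - 1)/(12 - 11) ≡ 15/1 mod 19. 1⁻¹ ≡ 1 (mod 19) since 1·1 = 1 ≡ 1, so λ ≡ 15.
  x = λ² - 11 - 12 = 225 - 23 ≡ 12; y = λ·(11 - 12) - 1 ≡ 3. → (12, 3)
8P: (12, 3) + (12, 16): same x and y₁ ≡ -y₂, so the sum is 𝒪.
8P = 𝒪, so the order is 8.

8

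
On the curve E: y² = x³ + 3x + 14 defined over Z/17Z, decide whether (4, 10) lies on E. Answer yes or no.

y² = 10² ≡ 15; x³ + 3x + 14 = 90 ≡ 5 (mod 17). 15 ≠ 5.

no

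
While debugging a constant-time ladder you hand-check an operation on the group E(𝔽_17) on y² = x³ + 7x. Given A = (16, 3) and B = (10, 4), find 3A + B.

First 3A:
Repeated addition: build up to 3A.
2A: tangent at (16, 3): λ = (3·16² + 7)/(2·3) ≡ 10/6. 6⁻¹ ≡ 3 (mod 17), so λ ≡ 10·3 ≡ 13.
  x = λ² - 16 - 16 = 169 - 32 ≡ 1; y = λ·(16 - 1) - 3 ≡ 5. → (1, 5)
3A: (1, 5) + (16, 3). λ = (3 - 5)/(16 - 1) ≡ 15/15 mod 17. 15⁻¹ ≡ 8 (mod 17), so λ ≡ 1.
  x = λ² - 1 - 16 = 1 - 17 ≡ 1; y = λ·(1 - 1) - 5 ≡ 12. → (1, 12)
3A = (1, 12).
Finally 3A + B:
(1, 12) + (10, 4). λ = (4 - 12)/(10 - 1) ≡ 9/9 mod 17. 9⁻¹ ≡ 2 (mod 17), so λ ≡ 1.
  x = λ² - 1 - 10 = 1 - 11 ≡ 7; y = λ·(1 - 7) - 12 ≡ 16. → (7, 16)

(7, 16)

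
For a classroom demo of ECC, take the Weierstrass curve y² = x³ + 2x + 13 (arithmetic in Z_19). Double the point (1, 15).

(7, 3)

tangent at (1, 15): λ = (3·1² + 2)/(2·15) ≡ 5/11. 11⁻¹ ≡ 7 (mod 19) since 11·7 = 77 ≡ 1, so λ ≡ 5·7 ≡ 16.
  x = λ² - 1 - 1 = 256 - 2 ≡ 7; y = λ·(1 - 7) - 15 ≡ 3. → (7, 3)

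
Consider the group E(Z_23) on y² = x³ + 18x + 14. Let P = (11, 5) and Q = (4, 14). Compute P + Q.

(12, 16)

(11, 5) + (4, 14). λ = (14 - 5)/(4 - 11) ≡ 9/16 mod 23. 16⁻¹ ≡ 13 (mod 23), so λ ≡ 2.
  x = λ² - 11 - 4 = 4 - 15 ≡ 12; y = λ·(11 - 12) - 5 ≡ 16. → (12, 16)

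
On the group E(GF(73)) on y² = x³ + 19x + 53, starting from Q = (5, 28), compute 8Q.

(65, 51)

Double-and-add on 8 = (1000)₂. Start with Q = (5, 28) for the leading 1-bit.
double: tangent at (5, 28): λ = (3·5² + 19)/(2·28) ≡ 21/56. 56⁻¹ ≡ 30 (mod 73) since 56·30 = 1680 ≡ 1, so λ ≡ 21·30 ≡ 46.
  x = λ² - 5 - 5 = 2116 - 10 ≡ 62; y = λ·(5 - 62) - 28 ≡ 51. → (62, 51)
double: tangent at (62, 51): λ = (3·62² + 19)/(2·51) ≡ 17/29. 29⁻¹ ≡ 68 (mod 73), so λ ≡ 17·68 ≡ 61.
  x = λ² - 62 - 62 = 3721 - 124 ≡ 20; y = λ·(62 - 20) - 51 ≡ 29. → (20, 29)
double: tangent at (20, 29): λ = (3·20² + 19)/(2·29) ≡ 51/58. 58⁻¹ ≡ 34 (mod 73), so λ ≡ 51·34 ≡ 55.
  x = λ² - 20 - 20 = 3025 - 40 ≡ 65; y = λ·(20 - 65) - 29 ≡ 51. → (65, 51)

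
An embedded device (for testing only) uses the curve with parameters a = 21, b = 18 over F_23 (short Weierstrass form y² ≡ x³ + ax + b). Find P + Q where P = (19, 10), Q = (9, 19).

(19, 10) + (9, 19). λ = (19 - 10)/(9 - 19) ≡ 9/13 mod 23. 13⁻¹ ≡ 16 (mod 23), so λ ≡ 6.
  x = λ² - 19 - 9 = 36 - 28 ≡ 8; y = λ·(19 - 8) - 10 ≡ 10. → (8, 10)

(8, 10)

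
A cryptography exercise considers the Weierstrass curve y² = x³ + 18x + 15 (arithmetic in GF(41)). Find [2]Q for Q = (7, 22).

(18, 29)

tangent at (7, 22): λ = (3·7² + 18)/(2·22) ≡ 1/3. 3⁻¹ ≡ 14 (mod 41), so λ ≡ 1·14 ≡ 14.
  x = λ² - 7 - 7 = 196 - 14 ≡ 18; y = λ·(7 - 18) - 22 ≡ 29. → (18, 29)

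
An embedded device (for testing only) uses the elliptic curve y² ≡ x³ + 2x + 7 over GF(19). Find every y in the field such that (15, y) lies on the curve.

7, 12

x³ + 2x + 7 = 3412 ≡ 11 (mod 19).
Square roots of 11 mod 19: 7 and 12 (since 7² = 49 ≡ 11).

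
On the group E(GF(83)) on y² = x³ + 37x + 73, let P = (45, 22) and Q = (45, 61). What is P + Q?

O

The two points share x = 45 and their y-coordinates satisfy 22 + 61 ≡ 0 (mod 83), so they are inverses. Their sum is 𝒪.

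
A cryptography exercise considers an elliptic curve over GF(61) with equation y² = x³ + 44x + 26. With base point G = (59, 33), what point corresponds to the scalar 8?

Repeated addition: build up to 8G.
2G: tangent at (59, 33): λ = (3·59² + 44)/(2·33) ≡ 56/5. 5⁻¹ ≡ 49 (mod 61) since 5·49 = 245 ≡ 1, so λ ≡ 56·49 ≡ 60.
  x = λ² - 59 - 59 = 3600 - 118 ≡ 5; y = λ·(59 - 5) - 33 ≡ 35. → (5, 35)
3G: (5, 35) + (59, 33). λ = (33 - 35)/(59 - 5) ≡ 59/54 mod 61. 54⁻¹ ≡ 26 (mod 61) since 54·26 = 1404 ≡ 1, so λ ≡ 9.
  x = λ² - 5 - 59 = 81 - 64 ≡ 17; y = λ·(5 - 17) - 35 ≡ 40. → (17, 40)
4G: (17, 40) + (59, 33). λ = (33 - 40)/(59 - 17) ≡ 54/42 mod 61. 42⁻¹ ≡ 16 (mod 61), so λ ≡ 10.
  x = λ² - 17 - 59 = 100 - 76 ≡ 24; y = λ·(17 - 24) - 40 ≡ 12. → (24, 12)
5G: (24, 12) + (59, 33). λ = (33 - 12)/(59 - 24) ≡ 21/35 mod 61. 35⁻¹ ≡ 7 (mod 61), so λ ≡ 25.
  x = λ² - 24 - 59 = 625 - 83 ≡ 54; y = λ·(24 - 54) - 12 ≡ 31. → (54, 31)
6G: (54, 31) + (59, 33). λ = (33 - 31)/(59 - 54) ≡ 2/5 mod 61. 5⁻¹ ≡ 49 (mod 61), so λ ≡ 37.
  x = λ² - 54 - 59 = 1369 - 113 ≡ 36; y = λ·(54 - 36) - 31 ≡ 25. → (36, 25)
7G: (36, 25) + (59, 33). λ = (33 - 25)/(59 - 36) ≡ 8/23 mod 61. 23⁻¹ ≡ 8 (mod 61) since 23·8 = 184 ≡ 1, so λ ≡ 3.
  x = λ² - 36 - 59 = 9 - 95 ≡ 36; y = λ·(36 - 36) - 25 ≡ 36. → (36, 36)
8G: (36, 36) + (59, 33). λ = (33 - 36)/(59 - 36) ≡ 58/23 mod 61. 23⁻¹ ≡ 8 (mod 61), so λ ≡ 37.
  x = λ² - 36 - 59 = 1369 - 95 ≡ 54; y = λ·(36 - 54) - 36 ≡ 30. → (54, 30)

(54, 30)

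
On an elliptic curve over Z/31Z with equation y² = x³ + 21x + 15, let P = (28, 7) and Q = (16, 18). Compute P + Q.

(7, 28)

(28, 7) + (16, 18). λ = (18 - 7)/(16 - 28) ≡ 11/19 mod 31. 19⁻¹ ≡ 18 (mod 31), so λ ≡ 12.
  x = λ² - 28 - 16 = 144 - 44 ≡ 7; y = λ·(28 - 7) - 7 ≡ 28. → (7, 28)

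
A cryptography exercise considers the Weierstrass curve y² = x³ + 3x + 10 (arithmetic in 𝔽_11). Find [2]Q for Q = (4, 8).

(1, 5)

tangent at (4, 8): λ = (3·4² + 3)/(2·8) ≡ 7/5. 5⁻¹ ≡ 9 (mod 11), so λ ≡ 7·9 ≡ 8.
  x = λ² - 4 - 4 = 64 - 8 ≡ 1; y = λ·(4 - 1) - 8 ≡ 5. → (1, 5)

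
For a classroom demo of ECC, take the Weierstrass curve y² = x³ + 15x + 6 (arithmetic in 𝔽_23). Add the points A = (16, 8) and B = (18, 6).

(13, 12)

(16, 8) + (18, 6). λ = (6 - 8)/(18 - 16) ≡ 21/2 mod 23. 2⁻¹ ≡ 12 (mod 23), so λ ≡ 22.
  x = λ² - 16 - 18 = 484 - 34 ≡ 13; y = λ·(16 - 13) - 8 ≡ 12. → (13, 12)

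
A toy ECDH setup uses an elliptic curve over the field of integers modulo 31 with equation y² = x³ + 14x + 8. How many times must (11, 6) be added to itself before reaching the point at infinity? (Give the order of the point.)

2P: tangent at (11, 6): λ = (3·11² + 14)/(2·6) ≡ 5/12. 12⁻¹ ≡ 13 (mod 31), so λ ≡ 5·13 ≡ 3.
  x = λ² - 11 - 11 = 9 - 22 ≡ 18; y = λ·(11 - 18) - 6 ≡ 4. → (18, 4)
3P: (18, 4) + (11, 6). λ = (6 - 4)/(11 - 18) ≡ 2/24 mod 31. 24⁻¹ ≡ 22 (mod 31), so λ ≡ 13.
  x = λ² - 18 - 11 = 169 - 29 ≡ 16; y = λ·(18 - 16) - 4 ≡ 22. → (16, 22)
4P: (16, 22) + (11, 6). λ = (6 - 22)/(11 - 16) ≡ 15/26 mod 31. 26⁻¹ ≡ 6 (mod 31), so λ ≡ 28.
  x = λ² - 16 - 11 = 784 - 27 ≡ 13; y = λ·(16 - 13) - 22 ≡ 0. → (13, 0)
5P: (13, 0) + (11, 6). λ = (6 - 0)/(11 - 13) ≡ 6/29 mod 31. 29⁻¹ ≡ 15 (mod 31) since 29·15 = 435 ≡ 1, so λ ≡ 28.
  x = λ² - 13 - 11 = 784 - 24 ≡ 16; y = λ·(13 - 16) - 0 ≡ 9. → (16, 9)
6P: (16, 9) + (11, 6). λ = (6 - 9)/(11 - 16) ≡ 28/26 mod 31. 26⁻¹ ≡ 6 (mod 31), so λ ≡ 13.
  x = λ² - 16 - 11 = 169 - 27 ≡ 18; y = λ·(16 - 18) - 9 ≡ 27. → (18, 27)
7P: (18, 27) + (11, 6). λ = (6 - 27)/(11 - 18) ≡ 10/24 mod 31. 24⁻¹ ≡ 22 (mod 31), so λ ≡ 3.
  x = λ² - 18 - 11 = 9 - 29 ≡ 11; y = λ·(18 - 11) - 27 ≡ 25. → (11, 25)
8P: (11, 25) + (11, 6): same x and y₁ ≡ -y₂, so the sum is the point at infinity.
8P = the point at infinity, so the order is 8.

8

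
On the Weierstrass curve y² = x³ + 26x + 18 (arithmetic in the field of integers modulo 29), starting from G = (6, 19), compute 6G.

Double-and-add on 6 = (110)₂. Start with G = (6, 19) for the leading 1-bit.
double: tangent at (6, 19): λ = (3·6² + 26)/(2·19) ≡ 18/9. 9⁻¹ ≡ 13 (mod 29), so λ ≡ 18·13 ≡ 2.
  x = λ² - 6 - 6 = 4 - 12 ≡ 21; y = λ·(6 - 21) - 19 ≡ 9. → (21, 9)
add G: (21, 9) + (6, 19). λ = (19 - 9)/(6 - 21) ≡ 10/14 mod 29. 14⁻¹ ≡ 27 (mod 29), so λ ≡ 9.
  x = λ² - 21 - 6 = 81 - 27 ≡ 25; y = λ·(21 - 25) - 9 ≡ 13. → (25, 13)
double: tangent at (25, 13): λ = (3·25² + 26)/(2·13) ≡ 16/26. 26⁻¹ ≡ 19 (mod 29), so λ ≡ 16·19 ≡ 14.
  x = λ² - 25 - 25 = 196 - 50 ≡ 1; y = λ·(25 - 1) - 13 ≡ 4. → (1, 4)

(1, 4)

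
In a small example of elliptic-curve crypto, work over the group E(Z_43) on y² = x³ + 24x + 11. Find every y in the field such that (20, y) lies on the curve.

none

x³ + 24x + 11 = 8491 ≡ 20 (mod 43).
20 is a non-residue mod 43; no y exists.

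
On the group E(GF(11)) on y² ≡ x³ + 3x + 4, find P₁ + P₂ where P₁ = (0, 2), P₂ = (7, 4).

(7, 7)

(0, 2) + (7, 4). λ = (4 - 2)/(7 - 0) ≡ 2/7 mod 11. 7⁻¹ ≡ 8 (mod 11) since 7·8 = 56 ≡ 1, so λ ≡ 5.
  x = λ² - 0 - 7 = 25 - 7 ≡ 7; y = λ·(0 - 7) - 2 ≡ 7. → (7, 7)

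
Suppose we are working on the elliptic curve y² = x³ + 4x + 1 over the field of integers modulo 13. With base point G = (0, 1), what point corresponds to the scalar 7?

Double-and-add on 7 = (111)₂. Start with G = (0, 1) for the leading 1-bit.
double: tangent at (0, 1): λ = (3·0² + 4)/(2·1) ≡ 4/2. 2⁻¹ ≡ 7 (mod 13), so λ ≡ 4·7 ≡ 2.
  x = λ² - 0 - 0 = 4 - 0 ≡ 4; y = λ·(0 - 4) - 1 ≡ 4. → (4, 4)
add G: (4, 4) + (0, 1). λ = (1 - 4)/(0 - 4) ≡ 10/9 mod 13. 9⁻¹ ≡ 3 (mod 13), so λ ≡ 4.
  x = λ² - 4 - 0 = 16 - 4 ≡ 12; y = λ·(4 - 12) - 4 ≡ 3. → (12, 3)
double: tangent at (12, 3): λ = (3·12² + 4)/(2·3) ≡ 7/6. 6⁻¹ ≡ 11 (mod 13), so λ ≡ 7·11 ≡ 12.
  x = λ² - 12 - 12 = 144 - 24 ≡ 3; y = λ·(12 - 3) - 3 ≡ 1. → (3, 1)
add G: (3, 1) + (0, 1). λ = (1 - 1)/(0 - 3) ≡ 0/10 mod 13. 10⁻¹ ≡ 4 (mod 13), so λ ≡ 0.
  x = λ² - 3 - 0 = 0 - 3 ≡ 10; y = λ·(3 - 10) - 1 ≡ 12. → (10, 12)

(10, 12)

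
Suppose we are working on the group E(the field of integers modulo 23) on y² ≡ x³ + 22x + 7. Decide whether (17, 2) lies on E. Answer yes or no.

y² = 2² ≡ 4; x³ + 22x + 7 = 5294 ≡ 4 (mod 23). 4 = 4.

yes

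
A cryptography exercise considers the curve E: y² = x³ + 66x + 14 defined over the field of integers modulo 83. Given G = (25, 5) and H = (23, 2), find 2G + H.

(49, 76)

First 2G:
Repeated addition: build up to 2G.
2G: tangent at (25, 5): λ = (3·25² + 66)/(2·5) ≡ 32/10. 10⁻¹ ≡ 25 (mod 83), so λ ≡ 32·25 ≡ 53.
  x = λ² - 25 - 25 = 2809 - 50 ≡ 20; y = λ·(25 - 20) - 5 ≡ 11. → (20, 11)
2G = (20, 11).
Finally 2G + H:
(20, 11) + (23, 2). λ = (2 - 11)/(23 - 20) ≡ 74/3 mod 83. 3⁻¹ ≡ 28 (mod 83), so λ ≡ 80.
  x = λ² - 20 - 23 = 6400 - 43 ≡ 49; y = λ·(20 - 49) - 11 ≡ 76. → (49, 76)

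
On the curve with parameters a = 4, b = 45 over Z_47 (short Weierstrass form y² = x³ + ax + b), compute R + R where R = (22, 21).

tangent at (22, 21): λ = (3·22² + 4)/(2·21) ≡ 46/42. 42⁻¹ ≡ 28 (mod 47) since 42·28 = 1176 ≡ 1, so λ ≡ 46·28 ≡ 19.
  x = λ² - 22 - 22 = 361 - 44 ≡ 35; y = λ·(22 - 35) - 21 ≡ 14. → (35, 14)

(35, 14)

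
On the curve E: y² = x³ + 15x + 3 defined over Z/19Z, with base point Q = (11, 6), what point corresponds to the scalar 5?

(16, 8)

Double-and-add on 5 = (101)₂. Start with Q = (11, 6) for the leading 1-bit.
double: tangent at (11, 6): λ = (3·11² + 15)/(2·6) ≡ 17/12. 12⁻¹ ≡ 8 (mod 19), so λ ≡ 17·8 ≡ 3.
  x = λ² - 11 - 11 = 9 - 22 ≡ 6; y = λ·(11 - 6) - 6 ≡ 9. → (6, 9)
double: tangent at (6, 9): λ = (3·6² + 15)/(2·9) ≡ 9/18. 18⁻¹ ≡ 18 (mod 19), so λ ≡ 9·18 ≡ 10.
  x = λ² - 6 - 6 = 100 - 12 ≡ 12; y = λ·(6 - 12) - 9 ≡ 7. → (12, 7)
add Q: (12, 7) + (11, 6). λ = (6 - 7)/(11 - 12) ≡ 18/18 mod 19. 18⁻¹ ≡ 18 (mod 19), so λ ≡ 1.
  x = λ² - 12 - 11 = 1 - 23 ≡ 16; y = λ·(12 - 16) - 7 ≡ 8. → (16, 8)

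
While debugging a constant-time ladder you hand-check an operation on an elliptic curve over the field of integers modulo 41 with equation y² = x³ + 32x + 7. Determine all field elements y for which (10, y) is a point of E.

x³ + 32x + 7 = 1327 ≡ 15 (mod 41).
15 is a non-residue mod 41; no y exists.

none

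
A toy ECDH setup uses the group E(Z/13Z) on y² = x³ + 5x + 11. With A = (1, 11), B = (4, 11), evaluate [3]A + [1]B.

(6, 6)

First 3A:
Repeated addition: build up to 3A.
2A: tangent at (1, 11): λ = (3·1² + 5)/(2·11) ≡ 8/9. 9⁻¹ ≡ 3 (mod 13), so λ ≡ 8·3 ≡ 11.
  x = λ² - 1 - 1 = 121 - 2 ≡ 2; y = λ·(1 - 2) - 11 ≡ 4. → (2, 4)
3A: (2, 4) + (1, 11). λ = (11 - 4)/(1 - 2) ≡ 7/12 mod 13. 12⁻¹ ≡ 12 (mod 13) since 12·12 = 144 ≡ 1, so λ ≡ 6.
  x = λ² - 2 - 1 = 36 - 3 ≡ 7; y = λ·(2 - 7) - 4 ≡ 5. → (7, 5)
3A = (7, 5).
Finally 3A + B:
(7, 5) + (4, 11). λ = (11 - 5)/(4 - 7) ≡ 6/10 mod 13. 10⁻¹ ≡ 4 (mod 13), so λ ≡ 11.
  x = λ² - 7 - 4 = 121 - 11 ≡ 6; y = λ·(7 - 6) - 5 ≡ 6. → (6, 6)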